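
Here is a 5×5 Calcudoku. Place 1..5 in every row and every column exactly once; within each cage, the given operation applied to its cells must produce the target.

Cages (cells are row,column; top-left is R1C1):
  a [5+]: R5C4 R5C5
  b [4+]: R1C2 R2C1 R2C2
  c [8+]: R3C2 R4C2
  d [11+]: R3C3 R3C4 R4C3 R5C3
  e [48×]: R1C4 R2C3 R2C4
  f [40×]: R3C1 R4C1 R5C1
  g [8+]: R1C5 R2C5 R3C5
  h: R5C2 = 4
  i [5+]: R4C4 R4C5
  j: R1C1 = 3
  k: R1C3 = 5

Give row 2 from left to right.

1 2 4 3 5

J is a freebie; hence R1C1 = 3.
Cage b has sum 4, which forces R1C2 = 1.
Cage k is a single given cell, which forces R1C3 = 5.
Cage e needs product 48, leaving R1C4 = 4.
Row 1 already has 4, which forces R1C5 = 2.
The 3 cells of cage b must have sum 4, so R2C1 = 1.
Cage b needs sum 4, so R2C2 = 2.
Cage e has product 48, which forces R2C3 = 4.
Cage e needs product 48, which forces R2C4 = 3.
Row 2 already has 3, which forces R2C5 = 5.
Cage h is given, so R5C2 = 4.
Cage d has sum 11; hence R3C4 = 5.
Cage g has sum 8; hence R3C5 = 1.
Cage a's pair has sum 5, leaving R5C4 = 2.
The two cells of cage a must have sum 5, so R5C5 = 3.
5 is placed in row 3, which forces R3C2 = 3.
Row 3 now contains 3; hence R3C3 = 2.
Cage c's pair has sum 8; hence R4C2 = 5.
Column 3 now contains 2, so R4C3 = 3.
2 is placed in column 4, which forces R4C4 = 1.
Column 5 now contains 3; hence R4C5 = 4.
Row 5 now contains 2; hence R5C1 = 5.
Row 5 now contains 3, leaving R5C3 = 1.
Row 3 now contains 2, leaving R3C1 = 4.
Row 4 now contains 4, so R4C1 = 2.
The full grid is 3 1 5 4 2 / 1 2 4 3 5 / 4 3 2 5 1 / 2 5 3 1 4 / 5 4 1 2 3.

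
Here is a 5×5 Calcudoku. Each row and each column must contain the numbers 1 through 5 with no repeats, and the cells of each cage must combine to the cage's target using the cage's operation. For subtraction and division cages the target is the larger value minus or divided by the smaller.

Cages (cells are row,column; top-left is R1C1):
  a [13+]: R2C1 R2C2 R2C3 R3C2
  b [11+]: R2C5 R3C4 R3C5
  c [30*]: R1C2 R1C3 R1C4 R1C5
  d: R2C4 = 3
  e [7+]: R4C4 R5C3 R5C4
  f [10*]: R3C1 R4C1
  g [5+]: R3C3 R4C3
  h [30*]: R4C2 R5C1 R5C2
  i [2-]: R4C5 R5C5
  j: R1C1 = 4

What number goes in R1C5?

5

Cage j is given, which forces R1C1 = 4.
D is a freebie, leaving R2C4 = 3.
The only place for 1 in column 1 is R2C1.
The only place for 3 in column 1 is R5C1.
Column 2 needs a 1, and only R1C2 is open for it.
In column 2, 3 can only go at R3C2, so R3C2 = 3.
The only place for 2 in row 2 is R2C5.
The two cells of cage i must have difference 2, which forces R4C5 = 3.
Cage c has product 30; hence R1C3 = 3.
Cage c needs product 30; hence R1C4 = 2.
Column 5 now contains 3, which forces R1C5 = 5.
Column 5 already has 5, which forces R3C5 = 4.
Column 5 already has 5, which forces R5C5 = 1.
Row 3 now contains 4, so R3C3 = 1.
Row 3 now contains 4, which forces R3C4 = 5.
The two cells of cage g must have sum 5, leaving R4C3 = 4.
Cage e needs sum 7, which forces R4C4 = 1.
The 3 cells of cage e must have sum 7, leaving R5C3 = 2.
Cage e has sum 7, which forces R5C4 = 4.
Cage a has sum 13, so R2C2 = 4.
Column 3 already has 4, leaving R2C3 = 5.
5 is placed in row 3; hence R3C1 = 2.
The two cells of cage f must have product 10, so R4C1 = 5.
Cage h has product 30; hence R4C2 = 2.
Row 5 already has 2, so R5C2 = 5.
The full grid is 4 1 3 2 5 / 1 4 5 3 2 / 2 3 1 5 4 / 5 2 4 1 3 / 3 5 2 4 1.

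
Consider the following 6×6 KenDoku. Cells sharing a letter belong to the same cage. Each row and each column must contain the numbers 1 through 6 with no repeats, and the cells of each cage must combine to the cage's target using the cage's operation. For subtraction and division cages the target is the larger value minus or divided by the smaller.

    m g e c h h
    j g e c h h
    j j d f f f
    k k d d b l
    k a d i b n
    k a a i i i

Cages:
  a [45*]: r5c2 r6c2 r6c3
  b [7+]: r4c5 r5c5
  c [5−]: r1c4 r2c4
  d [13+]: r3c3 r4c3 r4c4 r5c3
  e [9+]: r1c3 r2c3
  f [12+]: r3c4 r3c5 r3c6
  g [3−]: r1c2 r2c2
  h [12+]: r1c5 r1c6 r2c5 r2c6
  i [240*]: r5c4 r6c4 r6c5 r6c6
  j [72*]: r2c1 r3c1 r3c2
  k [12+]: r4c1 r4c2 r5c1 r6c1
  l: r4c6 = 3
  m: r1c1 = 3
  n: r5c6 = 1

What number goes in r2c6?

2

Cage m is a single given cell, which forces r1c1 = 3.
Cage l is given, which forces r4c6 = 3.
The 3 cells of cage a must have product 45; hence r5c2 = 3.
Cage n is a single given cell, so r5c6 = 1.
Cage a has product 45, leaving r6c2 = 5.
The 3 cells of cage a must have product 45, so r6c3 = 3.
Cage j needs product 72, leaving r2c1 = 6.
Row 2 already has 6, which forces r2c4 = 1.
Cage j needs product 72, which forces r3c1 = 2.
The 3 cells of cage j must have product 72, so r3c2 = 6.
Cage i needs product 240; hence r5c4 = 5.
Cage g's pair has difference 3, so r1c2 = 1.
Column 4 already has 1, so r1c4 = 6.
Row 2 already has 1, leaving r2c2 = 4.
Row 2 now contains 4; hence r2c3 = 5.
Row 2 already has 5, which forces r2c6 = 2.
Cage k has sum 12, so r4c1 = 5.
Cage k needs sum 12; hence r4c2 = 2.
Row 4 already has 2; hence r4c4 = 4.
5 is placed in row 4; hence r4c5 = 1.
5 is placed in row 5, which forces r5c1 = 4.
Cage k has sum 12, which forces r6c1 = 1.
4 is placed in column 4, so r6c4 = 2.
5 is placed in column 3, so r1c3 = 4.
Cage h has sum 12, so r1c5 = 2.
Cage h needs sum 12, which forces r1c6 = 5.
Row 2 already has 2, so r2c5 = 3.
Cage d needs sum 13, which forces r3c3 = 1.
4 is placed in column 4, so r3c4 = 3.
5 is placed in column 6, leaving r3c6 = 4.
1 is placed in row 4, so r4c3 = 6.
The 4 cells of cage d must have sum 13, so r5c3 = 2.
The two cells of cage b must have sum 7, leaving r5c5 = 6.
6 is placed in column 5, so r6c5 = 4.
Column 6 already has 4; hence r6c6 = 6.
Row 3 now contains 4, which forces r3c5 = 5.
Filled in: 3 1 4 6 2 5 / 6 4 5 1 3 2 / 2 6 1 3 5 4 / 5 2 6 4 1 3 / 4 3 2 5 6 1 / 1 5 3 2 4 6.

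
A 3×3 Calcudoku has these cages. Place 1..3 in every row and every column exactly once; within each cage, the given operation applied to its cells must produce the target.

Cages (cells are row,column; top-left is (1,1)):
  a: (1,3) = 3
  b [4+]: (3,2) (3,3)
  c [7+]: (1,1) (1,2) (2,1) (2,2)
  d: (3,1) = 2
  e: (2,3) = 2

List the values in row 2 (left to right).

Cage a is a single given cell, so (1,3) = 3.
Cage e is given, so (2,3) = 2.
Cage d is a single given cell, which forces (3,1) = 2.
Column 3 already has 3, leaving (3,3) = 1.
Column 1 already has 2, which forces (1,1) = 1.
The 4 cells of cage c must have sum 7, leaving (1,2) = 2.
The 4 cells of cage c must have sum 7, leaving (2,1) = 3.
Cage c has sum 7; hence (2,2) = 1.
Row 3 now contains 1; hence (3,2) = 3.
The full grid is 1 2 3 / 3 1 2 / 2 3 1.

3 1 2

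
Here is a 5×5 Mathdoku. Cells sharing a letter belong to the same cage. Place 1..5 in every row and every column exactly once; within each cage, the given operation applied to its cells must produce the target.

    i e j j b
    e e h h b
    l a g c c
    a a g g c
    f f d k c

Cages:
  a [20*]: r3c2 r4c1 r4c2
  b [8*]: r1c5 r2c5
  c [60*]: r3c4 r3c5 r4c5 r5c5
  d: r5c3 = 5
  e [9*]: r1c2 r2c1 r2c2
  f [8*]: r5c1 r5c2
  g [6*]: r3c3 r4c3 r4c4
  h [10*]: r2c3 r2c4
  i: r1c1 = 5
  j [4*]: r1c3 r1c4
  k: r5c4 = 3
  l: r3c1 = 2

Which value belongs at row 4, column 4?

2

Cage i is a single given cell; hence r1c1 = 5.
Cage e needs product 9, which forces r1c2 = 3.
The 3 cells of cage e must have product 9, leaving r2c1 = 3.
Cage e needs product 9; hence r2c2 = 1.
Cage l is given, so r3c1 = 2.
Column 1 already has 2, leaving r5c1 = 4.
Row 5 already has 4, leaving r5c2 = 2.
D is a freebie, which forces r5c3 = 5.
Cage k is a single given cell, which forces r5c4 = 3.
3 is placed in row 5; hence r5c5 = 1.
5 is placed in column 3; hence r2c3 = 2.
Cage h needs two cells with product 10, so r2c4 = 5.
Row 2 now contains 2, leaving r2c5 = 4.
Column 4 now contains 5, so r3c4 = 4.
Column 1 now contains 4; hence r4c1 = 1.
1 is placed in row 4, so r4c3 = 3.
1 is placed in row 4, which forces r4c4 = 2.
3 is placed in row 4; hence r4c5 = 5.
Cage j's pair has product 4, leaving r1c3 = 4.
Column 4 now contains 4, leaving r1c4 = 1.
Column 5 already has 4, leaving r1c5 = 2.
4 is placed in row 3, leaving r3c2 = 5.
3 is placed in column 3, leaving r3c3 = 1.
5 is placed in column 5, so r3c5 = 3.
Row 4 already has 5, leaving r4c2 = 4.
The full grid is 5 3 4 1 2 / 3 1 2 5 4 / 2 5 1 4 3 / 1 4 3 2 5 / 4 2 5 3 1.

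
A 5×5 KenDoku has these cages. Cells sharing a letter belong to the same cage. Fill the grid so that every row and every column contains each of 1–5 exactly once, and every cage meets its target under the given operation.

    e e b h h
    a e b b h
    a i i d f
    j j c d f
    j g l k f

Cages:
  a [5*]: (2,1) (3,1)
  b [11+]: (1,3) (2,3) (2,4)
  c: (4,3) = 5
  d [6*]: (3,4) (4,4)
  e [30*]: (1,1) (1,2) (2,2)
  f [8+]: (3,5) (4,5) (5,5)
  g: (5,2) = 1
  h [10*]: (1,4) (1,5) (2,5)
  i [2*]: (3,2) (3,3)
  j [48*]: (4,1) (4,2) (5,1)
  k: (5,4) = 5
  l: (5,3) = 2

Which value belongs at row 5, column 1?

4

Cage j has product 48, so (4,1) = 3.
Cage j needs product 48, so (4,2) = 4.
C is a freebie; hence (4,3) = 5.
Row 4 already has 3, so (4,4) = 2.
2 is placed in row 4, so (4,5) = 1.
Cage j has product 48, which forces (5,1) = 4.
Cage g is given; hence (5,2) = 1.
Cage l is a single given cell, leaving (5,3) = 2.
K is a freebie, which forces (5,4) = 5.
Row 5 already has 5, so (5,5) = 3.
Cage b has sum 11, leaving (1,3) = 4.
5 is placed in column 4, leaving (1,4) = 1.
The 3 cells of cage b must have sum 11, which forces (2,3) = 3.
The 3 cells of cage b must have sum 11, so (2,4) = 4.
Column 2 now contains 1, so (3,2) = 2.
2 is placed in column 3, so (3,3) = 1.
Column 4 already has 2, which forces (3,4) = 3.
Cage f needs sum 8, leaving (3,5) = 4.
The 3 cells of cage e must have product 30, which forces (1,1) = 2.
Cage e needs product 30, leaving (1,2) = 3.
Row 1 now contains 2, leaving (1,5) = 5.
Cage a needs two cells with product 5, so (2,1) = 1.
2 is placed in column 2, so (2,2) = 5.
5 is placed in column 5, leaving (2,5) = 2.
Row 3 now contains 1, so (3,1) = 5.
The full grid is 2 3 4 1 5 / 1 5 3 4 2 / 5 2 1 3 4 / 3 4 5 2 1 / 4 1 2 5 3.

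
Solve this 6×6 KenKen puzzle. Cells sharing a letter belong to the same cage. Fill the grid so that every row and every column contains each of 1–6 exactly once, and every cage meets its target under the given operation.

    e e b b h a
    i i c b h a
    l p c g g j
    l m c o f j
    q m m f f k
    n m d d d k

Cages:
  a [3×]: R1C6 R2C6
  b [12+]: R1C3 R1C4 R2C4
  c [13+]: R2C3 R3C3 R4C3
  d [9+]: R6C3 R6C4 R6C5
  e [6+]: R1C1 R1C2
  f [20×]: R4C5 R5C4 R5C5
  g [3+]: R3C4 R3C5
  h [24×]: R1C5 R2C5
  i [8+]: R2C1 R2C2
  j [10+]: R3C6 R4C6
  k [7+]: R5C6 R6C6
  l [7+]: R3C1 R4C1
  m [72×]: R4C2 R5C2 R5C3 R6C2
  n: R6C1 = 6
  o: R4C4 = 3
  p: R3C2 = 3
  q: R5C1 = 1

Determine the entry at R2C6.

Cage p is a single given cell, leaving R3C2 = 3.
O is a freebie, leaving R4C4 = 3.
Cage q is a single given cell, which forces R5C1 = 1.
Cage n is a single given cell; hence R6C1 = 6.
In column 1, 3 can only go at R2C1, so R2C1 = 3.
The two cells of cage a must have product 3, so R1C6 = 3.
Cage i needs two cells with sum 8, leaving R2C2 = 5.
Row 2 already has 3, so R2C6 = 1.
In row 3, 4 can only go at R3C6, so R3C6 = 4.
Column 6 now contains 4, which forces R4C6 = 6.
Cage m needs product 72, so R5C2 = 6.
Cage m has product 72; hence R5C3 = 3.
Cage d has sum 9, so R6C5 = 3.
Row 3 needs a 6, and only R3C3 is open for it.
Column 3 already has 6, leaving R2C3 = 2.
Cage c needs sum 13, leaving R4C3 = 5.
Cage b needs sum 12, which forces R2C4 = 6.
Row 2 now contains 6; hence R2C5 = 4.
Cage l's pair has sum 7, which forces R3C1 = 5.
Row 4 already has 5, so R4C1 = 2.
2 is placed in row 4, so R4C5 = 1.
Column 5 now contains 4; hence R5C5 = 5.
Row 5 now contains 5, so R5C6 = 2.
Column 6 now contains 2, leaving R6C6 = 5.
Column 1 already has 2, so R1C1 = 4.
The two cells of cage e must have sum 6; hence R1C2 = 2.
Row 1 already has 4, which forces R1C3 = 1.
Row 1 now contains 2; hence R1C4 = 5.
Column 5 now contains 4, leaving R1C5 = 6.
Cage g's pair has sum 3, leaving R3C4 = 1.
Column 5 now contains 1; hence R3C5 = 2.
Row 4 already has 1, leaving R4C2 = 4.
Row 5 already has 2, leaving R5C4 = 4.
Cage m has product 72, so R6C2 = 1.
Cage d has sum 9, so R6C3 = 4.
5 is placed in row 6, leaving R6C4 = 2.
Filled in: 4 2 1 5 6 3 / 3 5 2 6 4 1 / 5 3 6 1 2 4 / 2 4 5 3 1 6 / 1 6 3 4 5 2 / 6 1 4 2 3 5.

1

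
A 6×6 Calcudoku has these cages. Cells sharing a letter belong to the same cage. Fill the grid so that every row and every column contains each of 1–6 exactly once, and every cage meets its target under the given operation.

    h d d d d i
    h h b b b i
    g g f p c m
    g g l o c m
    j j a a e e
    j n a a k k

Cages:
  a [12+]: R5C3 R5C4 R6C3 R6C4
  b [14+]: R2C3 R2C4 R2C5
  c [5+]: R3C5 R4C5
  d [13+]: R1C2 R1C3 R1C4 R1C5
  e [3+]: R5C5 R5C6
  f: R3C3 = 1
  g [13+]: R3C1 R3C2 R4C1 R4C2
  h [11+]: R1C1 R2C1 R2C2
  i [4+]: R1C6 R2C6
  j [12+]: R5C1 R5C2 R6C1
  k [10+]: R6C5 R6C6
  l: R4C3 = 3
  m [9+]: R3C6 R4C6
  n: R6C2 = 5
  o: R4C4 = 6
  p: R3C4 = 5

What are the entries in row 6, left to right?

F is a freebie, leaving R3C3 = 1.
Cage p is a single given cell, which forces R3C4 = 5.
Cage l is given; hence R4C3 = 3.
Cage o is a single given cell, leaving R4C4 = 6.
N is a freebie, which forces R6C2 = 5.
6 is placed in column 4, so R2C4 = 3.
Row 2 now contains 3, so R2C6 = 1.
Cage m needs two cells with sum 9, which forces R3C6 = 4.
The two cells of cage m must have sum 9, leaving R4C6 = 5.
Column 6 now contains 1, leaving R5C6 = 2.
4 is placed in column 6, so R6C6 = 6.
Column 6 now contains 1; hence R1C6 = 3.
Row 3 now contains 4, which forces R3C5 = 3.
Cage c needs two cells with sum 5, leaving R4C5 = 2.
The 4 cells of cage a must have sum 12, so R5C3 = 5.
Row 5 already has 2, which forces R5C5 = 1.
Row 6 now contains 6, which forces R6C5 = 4.
Cage d needs sum 13, which forces R1C5 = 6.
Column 3 now contains 5, which forces R2C3 = 6.
The 3 cells of cage b must have sum 14, so R2C5 = 5.
1 is placed in row 5; hence R5C4 = 4.
Row 6 now contains 4; hence R6C3 = 2.
Cage a has sum 12, so R6C4 = 1.
Cage h needs sum 11; hence R1C1 = 5.
Cage d has sum 13; hence R1C2 = 1.
Column 3 now contains 2, which forces R1C3 = 4.
Column 4 now contains 1; hence R1C4 = 2.
1 is placed in column 2, so R4C2 = 4.
Row 5 already has 4, leaving R5C1 = 6.
Cage j has sum 12; hence R5C2 = 3.
2 is placed in row 6, which forces R6C1 = 3.
Cage h has sum 11, which forces R2C1 = 4.
Column 2 already has 4, so R2C2 = 2.
6 is placed in column 1, which forces R3C1 = 2.
Cage g needs sum 13; hence R3C2 = 6.
Row 4 already has 4, so R4C1 = 1.
The full grid is 5 1 4 2 6 3 / 4 2 6 3 5 1 / 2 6 1 5 3 4 / 1 4 3 6 2 5 / 6 3 5 4 1 2 / 3 5 2 1 4 6.

3 5 2 1 4 6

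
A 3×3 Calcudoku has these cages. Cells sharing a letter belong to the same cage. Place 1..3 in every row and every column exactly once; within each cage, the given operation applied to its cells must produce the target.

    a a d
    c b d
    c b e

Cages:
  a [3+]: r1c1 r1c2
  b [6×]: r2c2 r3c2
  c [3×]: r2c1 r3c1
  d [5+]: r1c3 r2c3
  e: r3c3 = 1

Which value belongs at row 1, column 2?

Cage e is a single given cell, leaving r3c3 = 1.
Cage c needs two cells with product 3, which forces r2c1 = 1.
1 is placed in row 3, leaving r3c1 = 3.
Row 3 already has 3, which forces r3c2 = 2.
Column 1 already has 1, so r1c1 = 2.
2 is placed in column 2, leaving r1c2 = 1.
Row 1 now contains 2; hence r1c3 = 3.
2 is placed in column 2; hence r2c2 = 3.
3 is placed in column 3, so r2c3 = 2.
Completed grid: 2 1 3 / 1 3 2 / 3 2 1.

1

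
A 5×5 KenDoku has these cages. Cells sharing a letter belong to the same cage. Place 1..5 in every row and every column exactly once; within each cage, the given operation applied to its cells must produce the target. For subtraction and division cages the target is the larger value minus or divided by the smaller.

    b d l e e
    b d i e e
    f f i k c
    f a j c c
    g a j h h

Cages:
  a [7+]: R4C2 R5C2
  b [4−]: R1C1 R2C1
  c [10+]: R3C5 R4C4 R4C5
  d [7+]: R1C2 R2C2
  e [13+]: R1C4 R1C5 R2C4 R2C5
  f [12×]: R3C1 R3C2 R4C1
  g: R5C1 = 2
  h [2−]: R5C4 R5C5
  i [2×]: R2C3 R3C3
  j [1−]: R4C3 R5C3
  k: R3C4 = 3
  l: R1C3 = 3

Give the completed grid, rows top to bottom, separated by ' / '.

1 4 3 5 2 / 5 3 1 2 4 / 4 1 2 3 5 / 3 2 5 4 1 / 2 5 4 1 3

Cage l is a single given cell; hence R1C3 = 3.
Cage k is given, so R3C4 = 3.
G is a freebie, so R5C1 = 2.
Cage f has product 12, so R4C1 = 3.
Cage h's pair has difference 2; hence R5C5 = 3.
Cage a needs two cells with sum 7, leaving R4C2 = 2.
Cage a's pair has sum 7, which forces R5C2 = 5.
5 is placed in row 5, leaving R5C4 = 1.
Column 2 now contains 5, which forces R1C2 = 4.
Column 2 now contains 5, which forces R2C2 = 3.
Column 2 already has 4, which forces R3C2 = 1.
1 is placed in row 3, which forces R3C3 = 2.
The two cells of cage j must have difference 1, which forces R4C3 = 5.
Row 4 now contains 5; hence R4C4 = 4.
Row 4 now contains 4, leaving R4C5 = 1.
1 is placed in row 5, which forces R5C3 = 4.
The 4 cells of cage e must have sum 13, leaving R1C4 = 5.
Cage e needs sum 13; hence R1C5 = 2.
Column 3 already has 2, leaving R2C3 = 1.
The 4 cells of cage e must have sum 13, leaving R2C4 = 2.
The 4 cells of cage e must have sum 13, so R2C5 = 4.
1 is placed in row 3; hence R3C1 = 4.
Cage c needs sum 10, leaving R3C5 = 5.
5 is placed in row 1, so R1C1 = 1.
Row 2 already has 1, so R2C1 = 5.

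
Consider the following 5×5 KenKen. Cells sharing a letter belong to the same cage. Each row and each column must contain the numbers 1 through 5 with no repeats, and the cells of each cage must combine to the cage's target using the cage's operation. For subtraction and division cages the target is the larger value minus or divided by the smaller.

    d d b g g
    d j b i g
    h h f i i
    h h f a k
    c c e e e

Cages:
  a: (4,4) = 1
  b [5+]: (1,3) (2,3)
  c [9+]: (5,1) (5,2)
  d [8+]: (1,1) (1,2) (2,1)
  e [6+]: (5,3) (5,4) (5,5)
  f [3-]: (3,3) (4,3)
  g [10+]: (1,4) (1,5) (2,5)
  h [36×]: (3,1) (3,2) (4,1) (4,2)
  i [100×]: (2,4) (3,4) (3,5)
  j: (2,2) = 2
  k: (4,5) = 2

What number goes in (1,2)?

Cage j is given; hence (2,2) = 2.
Cage i has product 100, so (2,4) = 5.
The 3 cells of cage i must have product 100, leaving (3,4) = 4.
Cage i has product 100, so (3,5) = 5.
Cage a is a single given cell; hence (4,4) = 1.
Cage k is given; hence (4,5) = 2.
Cage g has sum 10, leaving (1,4) = 3.
Cage g needs sum 10; hence (1,5) = 4.
Cage g has sum 10, which forces (2,5) = 3.
Column 4 now contains 3, so (5,4) = 2.
3 is placed in column 5, which forces (5,5) = 1.
The 3 cells of cage d must have sum 8, leaving (1,1) = 2.
Cage d has sum 8, so (1,2) = 5.
Cage b's pair has sum 5, leaving (1,3) = 1.
Cage d has sum 8; hence (2,1) = 1.
Cage b needs two cells with sum 5; hence (2,3) = 4.
1 is placed in column 1, leaving (3,1) = 3.
Row 3 already has 3, which forces (3,2) = 1.
Column 3 now contains 1, which forces (3,3) = 2.
Column 1 now contains 3, which forces (4,1) = 4.
Row 4 now contains 4, leaving (4,2) = 3.
Column 3 already has 4, leaving (4,3) = 5.
Column 1 now contains 4, so (5,1) = 5.
Column 2 now contains 5, so (5,2) = 4.
Row 5 already has 1, so (5,3) = 3.
Filled in: 2 5 1 3 4 / 1 2 4 5 3 / 3 1 2 4 5 / 4 3 5 1 2 / 5 4 3 2 1.

5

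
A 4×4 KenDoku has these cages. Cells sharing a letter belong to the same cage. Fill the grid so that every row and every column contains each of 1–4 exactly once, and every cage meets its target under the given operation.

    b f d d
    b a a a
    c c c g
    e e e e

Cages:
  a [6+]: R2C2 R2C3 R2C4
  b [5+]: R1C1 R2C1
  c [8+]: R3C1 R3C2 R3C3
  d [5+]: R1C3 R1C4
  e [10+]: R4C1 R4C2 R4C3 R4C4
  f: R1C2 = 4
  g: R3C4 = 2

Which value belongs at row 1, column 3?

2

Cage f is given, which forces R1C2 = 4.
Cage g is given, leaving R3C4 = 2.
Cage d needs two cells with sum 5, leaving R1C3 = 2.
Cage d needs two cells with sum 5; hence R1C4 = 3.
3 is placed in column 4; hence R2C4 = 1.
Column 4 now contains 1; hence R4C4 = 4.
3 is placed in row 1, leaving R1C1 = 1.
Cage b needs two cells with sum 5; hence R2C1 = 4.
Cage a has sum 6, leaving R2C2 = 2.
1 is placed in row 2; hence R2C3 = 3.
Column 1 now contains 4, leaving R3C1 = 3.
3 is placed in row 3, which forces R3C2 = 1.
Row 3 now contains 1; hence R3C3 = 4.
3 is placed in column 1, so R4C1 = 2.
1 is placed in column 2; hence R4C2 = 3.
3 is placed in column 3, so R4C3 = 1.
Completed grid: 1 4 2 3 / 4 2 3 1 / 3 1 4 2 / 2 3 1 4.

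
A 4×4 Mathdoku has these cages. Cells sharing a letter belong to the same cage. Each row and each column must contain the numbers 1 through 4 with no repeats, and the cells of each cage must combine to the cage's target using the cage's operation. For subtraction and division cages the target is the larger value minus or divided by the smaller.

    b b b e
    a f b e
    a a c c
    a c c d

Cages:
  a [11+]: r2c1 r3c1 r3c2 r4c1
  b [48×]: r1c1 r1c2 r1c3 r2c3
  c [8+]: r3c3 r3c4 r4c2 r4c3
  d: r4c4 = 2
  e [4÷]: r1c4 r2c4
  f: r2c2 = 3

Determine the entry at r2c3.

2

F is a freebie, leaving r2c2 = 3.
Cage d is given; hence r4c4 = 2.
Column 4 needs a 3, and only r3c4 is open for it.
The 4 cells of cage c must have sum 8; hence r3c3 = 1.
Cage c has sum 8, so r4c2 = 1.
Cage c has sum 8, leaving r4c3 = 3.
Cage b needs product 48, which forces r1c1 = 3.
Cage b has product 48, which forces r1c2 = 2.
Column 3 now contains 3, which forces r1c3 = 4.
4 is placed in row 1, leaving r1c4 = 1.
Cage a needs sum 11, so r2c1 = 1.
Cage b has product 48, leaving r2c3 = 2.
1 is placed in column 4; hence r2c4 = 4.
The 4 cells of cage a must have sum 11; hence r3c1 = 2.
Cage a needs sum 11, so r3c2 = 4.
3 is placed in row 4, which forces r4c1 = 4.
Completed grid: 3 2 4 1 / 1 3 2 4 / 2 4 1 3 / 4 1 3 2.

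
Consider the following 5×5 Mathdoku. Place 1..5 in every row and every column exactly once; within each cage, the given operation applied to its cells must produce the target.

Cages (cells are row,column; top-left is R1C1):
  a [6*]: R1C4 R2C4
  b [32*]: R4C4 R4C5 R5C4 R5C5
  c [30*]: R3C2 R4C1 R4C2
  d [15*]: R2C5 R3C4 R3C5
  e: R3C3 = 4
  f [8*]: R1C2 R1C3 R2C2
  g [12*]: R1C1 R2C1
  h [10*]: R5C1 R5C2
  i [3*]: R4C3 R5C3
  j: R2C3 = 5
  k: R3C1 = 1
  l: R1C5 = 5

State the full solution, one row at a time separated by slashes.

Cage l is a single given cell, so R1C5 = 5.
Cage j is a single given cell, so R2C3 = 5.
K is a freebie; hence R3C1 = 1.
Cage e is a single given cell, so R3C3 = 4.
Row 3 now contains 1; hence R3C5 = 3.
3 is placed in column 5, so R2C5 = 1.
Row 3 now contains 3, so R3C4 = 5.
Row 3 already has 5, which forces R3C2 = 2.
2 is placed in column 2, so R5C2 = 5.
Cage f needs product 8; hence R1C2 = 1.
The 3 cells of cage f must have product 8, leaving R1C3 = 2.
2 is placed in row 1, which forces R1C4 = 3.
2 is placed in column 2, so R2C2 = 4.
3 is placed in column 4, leaving R2C4 = 2.
The 3 cells of cage c must have product 30, which forces R4C1 = 5.
Column 2 now contains 5, leaving R4C2 = 3.
Row 4 now contains 3, so R4C3 = 1.
1 is placed in row 4; hence R4C4 = 4.
4 is placed in row 4, leaving R4C5 = 2.
5 is placed in row 5, which forces R5C1 = 2.
Column 3 already has 1, so R5C3 = 3.
4 is placed in column 4, so R5C4 = 1.
Column 5 now contains 2; hence R5C5 = 4.
3 is placed in row 1, which forces R1C1 = 4.
4 is placed in row 2, so R2C1 = 3.

4 1 2 3 5 / 3 4 5 2 1 / 1 2 4 5 3 / 5 3 1 4 2 / 2 5 3 1 4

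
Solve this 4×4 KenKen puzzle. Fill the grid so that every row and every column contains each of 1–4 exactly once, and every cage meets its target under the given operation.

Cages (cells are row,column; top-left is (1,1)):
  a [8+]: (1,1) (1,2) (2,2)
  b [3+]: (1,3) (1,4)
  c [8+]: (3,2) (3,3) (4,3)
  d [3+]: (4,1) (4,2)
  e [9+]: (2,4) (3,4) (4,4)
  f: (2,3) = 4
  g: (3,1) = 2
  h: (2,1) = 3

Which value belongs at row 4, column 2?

2

Cage h is a single given cell, leaving (2,1) = 3.
Cage f is a single given cell, which forces (2,3) = 4.
4 is placed in row 2, leaving (2,4) = 2.
Cage g is a single given cell, so (3,1) = 2.
Column 1 already has 2, so (4,1) = 1.
Row 4 already has 1, leaving (4,2) = 2.
Row 4 already has 2, leaving (4,3) = 3.
3 is placed in row 4, which forces (4,4) = 4.
Column 1 already has 1; hence (1,1) = 4.
Cage a needs sum 8, so (1,2) = 3.
Cage b's pair has sum 3, which forces (1,3) = 2.
Column 4 already has 2, so (1,4) = 1.
2 is placed in row 2, which forces (2,2) = 1.
Cage c has sum 8; hence (3,2) = 4.
3 is placed in column 3, so (3,3) = 1.
Column 4 now contains 4, leaving (3,4) = 3.
Filled in: 4 3 2 1 / 3 1 4 2 / 2 4 1 3 / 1 2 3 4.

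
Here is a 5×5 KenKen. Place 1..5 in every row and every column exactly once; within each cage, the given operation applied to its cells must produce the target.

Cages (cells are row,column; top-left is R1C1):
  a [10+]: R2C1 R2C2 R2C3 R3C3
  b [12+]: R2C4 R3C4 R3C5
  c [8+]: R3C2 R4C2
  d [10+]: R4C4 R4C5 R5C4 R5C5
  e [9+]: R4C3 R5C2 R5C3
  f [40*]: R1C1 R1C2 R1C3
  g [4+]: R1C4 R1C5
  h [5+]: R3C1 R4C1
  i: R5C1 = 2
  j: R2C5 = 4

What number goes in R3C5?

J is a freebie, so R2C5 = 4.
I is a freebie, so R5C1 = 2.
Column 1 needs a 3, and only R2C1 is open for it.
3 is placed in row 2, leaving R2C4 = 5.
Cage a has sum 10, so R3C3 = 4.
Row 3 already has 4, leaving R3C4 = 2.
Row 3 already has 4, which forces R3C1 = 1.
Cage b has sum 12, leaving R3C5 = 5.
Cage h needs two cells with sum 5; hence R4C1 = 4.
Column 1 already has 4, which forces R1C1 = 5.
Cage f needs product 40, leaving R1C2 = 4.
Cage f has product 40, so R1C3 = 2.
Column 3 already has 2, which forces R2C3 = 1.
Row 3 already has 5, which forces R3C2 = 3.
Cage c needs two cells with sum 8, so R4C2 = 5.
5 is placed in row 4, which forces R4C3 = 3.
3 is placed in row 4, leaving R4C4 = 1.
Cage d has sum 10, leaving R4C5 = 2.
Column 2 already has 5, which forces R5C2 = 1.
Column 3 already has 3, leaving R5C3 = 5.
The 4 cells of cage d must have sum 10, which forces R5C4 = 4.
Row 5 already has 1, which forces R5C5 = 3.
Column 4 now contains 1; hence R1C4 = 3.
Column 5 now contains 3, leaving R1C5 = 1.
Row 2 now contains 1, so R2C2 = 2.
The full grid is 5 4 2 3 1 / 3 2 1 5 4 / 1 3 4 2 5 / 4 5 3 1 2 / 2 1 5 4 3.

5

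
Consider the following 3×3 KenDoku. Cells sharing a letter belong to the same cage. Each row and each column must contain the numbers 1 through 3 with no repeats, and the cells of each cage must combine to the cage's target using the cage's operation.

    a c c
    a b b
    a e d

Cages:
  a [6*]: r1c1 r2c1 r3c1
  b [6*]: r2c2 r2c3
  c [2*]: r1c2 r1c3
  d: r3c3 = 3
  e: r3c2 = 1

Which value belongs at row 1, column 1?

3

Cage e is a single given cell, which forces r3c2 = 1.
Cage d is a single given cell, so r3c3 = 3.
Column 2 now contains 1, so r1c2 = 2.
The two cells of cage c must have product 2, which forces r1c3 = 1.
Cage b needs two cells with product 6, leaving r2c2 = 3.
3 is placed in column 3, so r2c3 = 2.
Row 3 now contains 3, leaving r3c1 = 2.
Row 1 already has 1; hence r1c1 = 3.
Row 2 now contains 3; hence r2c1 = 1.
The full grid is 3 2 1 / 1 3 2 / 2 1 3.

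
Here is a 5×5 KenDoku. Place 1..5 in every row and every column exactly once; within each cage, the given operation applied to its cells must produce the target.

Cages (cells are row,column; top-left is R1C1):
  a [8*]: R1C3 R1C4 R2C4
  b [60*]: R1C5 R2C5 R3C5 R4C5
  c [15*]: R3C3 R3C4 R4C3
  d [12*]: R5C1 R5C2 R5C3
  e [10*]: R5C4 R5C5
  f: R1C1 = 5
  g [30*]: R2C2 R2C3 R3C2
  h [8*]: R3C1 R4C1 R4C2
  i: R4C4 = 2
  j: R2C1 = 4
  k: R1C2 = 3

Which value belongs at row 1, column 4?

4

Cage f is given; hence R1C1 = 5.
Cage k is given, leaving R1C2 = 3.
Cage j is a single given cell; hence R2C1 = 4.
Cage i is given, so R4C4 = 2.
Column 4 now contains 2, so R5C4 = 5.
Row 5 now contains 5, leaving R5C5 = 2.
Cage a needs product 8, leaving R1C3 = 2.
Cage a has product 8; hence R1C4 = 4.
Row 1 now contains 4; hence R1C5 = 1.
The 3 cells of cage g must have product 30, leaving R2C3 = 3.
Column 4 now contains 2, which forces R2C4 = 1.
Row 2 already has 3; hence R2C5 = 5.
Cage h has product 8; hence R3C1 = 2.
2 is placed in row 3, leaving R3C2 = 5.
5 is placed in row 3, so R3C3 = 1.
1 is placed in column 4, leaving R3C4 = 3.
3 is placed in row 3; hence R3C5 = 4.
2 is placed in row 4; hence R4C1 = 1.
Cage h needs product 8, so R4C2 = 4.
1 is placed in column 3; hence R4C3 = 5.
Column 5 now contains 4, leaving R4C5 = 3.
1 is placed in column 1, leaving R5C1 = 3.
Column 2 already has 4, which forces R5C2 = 1.
1 is placed in column 3, so R5C3 = 4.
Row 2 already has 5, leaving R2C2 = 2.
The full grid is 5 3 2 4 1 / 4 2 3 1 5 / 2 5 1 3 4 / 1 4 5 2 3 / 3 1 4 5 2.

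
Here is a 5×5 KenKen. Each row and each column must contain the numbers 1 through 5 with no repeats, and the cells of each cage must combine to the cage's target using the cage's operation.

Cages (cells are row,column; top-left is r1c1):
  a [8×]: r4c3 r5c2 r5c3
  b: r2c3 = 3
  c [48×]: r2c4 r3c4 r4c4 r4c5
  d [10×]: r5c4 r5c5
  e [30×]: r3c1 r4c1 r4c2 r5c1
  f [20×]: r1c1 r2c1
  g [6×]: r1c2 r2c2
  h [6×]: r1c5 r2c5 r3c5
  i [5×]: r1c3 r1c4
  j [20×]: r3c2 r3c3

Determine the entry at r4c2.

5

B is a freebie, so r2c3 = 3.
Cage g's pair has product 6, so r1c2 = 3.
Row 2 already has 3, so r2c2 = 2.
2 is placed in row 2; hence r2c5 = 1.
1 is placed in column 5; hence r1c5 = 2.
Row 2 already has 1, leaving r2c4 = 4.
Cage h needs product 6, leaving r3c5 = 3.
Column 5 now contains 2, which forces r4c5 = 4.
Column 5 now contains 2, leaving r5c5 = 5.
Cage f's pair has product 20; hence r1c1 = 4.
4 is placed in row 2, which forces r2c1 = 5.
Cage c has product 48; hence r3c4 = 1.
Cage c has product 48; hence r4c4 = 3.
5 is placed in row 5, so r5c4 = 2.
Cage i's pair has product 5, which forces r1c3 = 1.
1 is placed in column 4, which forces r1c4 = 5.
1 is placed in row 3, leaving r3c1 = 2.
Cage e needs product 30, so r4c1 = 1.
Cage e needs product 30, so r4c2 = 5.
Cage a has product 8, leaving r4c3 = 2.
Cage e has product 30, so r5c1 = 3.
Column 3 already has 1; hence r5c3 = 4.
5 is placed in column 2; hence r3c2 = 4.
Column 3 already has 4, which forces r3c3 = 5.
Row 5 already has 4, leaving r5c2 = 1.
Completed grid: 4 3 1 5 2 / 5 2 3 4 1 / 2 4 5 1 3 / 1 5 2 3 4 / 3 1 4 2 5.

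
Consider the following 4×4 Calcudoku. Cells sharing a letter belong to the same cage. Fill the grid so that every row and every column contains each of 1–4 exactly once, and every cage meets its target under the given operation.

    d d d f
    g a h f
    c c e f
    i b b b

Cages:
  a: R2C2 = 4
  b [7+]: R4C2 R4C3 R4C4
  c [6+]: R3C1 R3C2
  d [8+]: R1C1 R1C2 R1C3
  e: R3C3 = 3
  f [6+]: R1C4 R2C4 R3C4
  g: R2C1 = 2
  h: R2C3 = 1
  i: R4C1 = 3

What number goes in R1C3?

4

G is a freebie, which forces R2C1 = 2.
Cage a is given; hence R2C2 = 4.
Cage h is a single given cell; hence R2C3 = 1.
Row 2 already has 1, which forces R2C4 = 3.
Column 1 already has 2, which forces R3C1 = 4.
4 is placed in column 2, which forces R3C2 = 2.
Cage e is given, which forces R3C3 = 3.
Row 3 already has 2; hence R3C4 = 1.
I is a freebie, so R4C1 = 3.
Column 2 already has 2, so R4C2 = 1.
Column 1 now contains 3, so R1C1 = 1.
Column 2 now contains 1, leaving R1C2 = 3.
Column 3 now contains 3, so R1C3 = 4.
1 is placed in column 4, leaving R1C4 = 2.
Column 3 now contains 4, so R4C3 = 2.
2 is placed in column 4; hence R4C4 = 4.
The full grid is 1 3 4 2 / 2 4 1 3 / 4 2 3 1 / 3 1 2 4.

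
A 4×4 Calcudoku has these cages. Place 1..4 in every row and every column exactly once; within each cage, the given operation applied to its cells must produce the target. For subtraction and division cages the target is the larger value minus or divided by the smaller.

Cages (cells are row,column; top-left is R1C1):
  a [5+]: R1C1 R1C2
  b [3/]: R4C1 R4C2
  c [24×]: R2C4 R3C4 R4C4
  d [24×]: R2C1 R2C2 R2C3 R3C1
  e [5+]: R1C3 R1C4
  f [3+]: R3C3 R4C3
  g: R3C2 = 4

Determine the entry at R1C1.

G is a freebie, leaving R3C2 = 4.
The only place for 4 in row 4 is R4C4.
In row 4, 2 can only go at R4C3, so R4C3 = 2.
2 is placed in column 3, which forces R3C3 = 1.
Column 4 needs a 1, and only R1C4 is open for it.
The two cells of cage e must have sum 5; hence R1C3 = 4.
Column 3 already has 4, so R2C3 = 3.
3 is placed in row 2; hence R2C4 = 2.
Column 4 now contains 2, which forces R3C4 = 3.
Cage d needs product 24, leaving R2C1 = 4.
Row 2 already has 2; hence R2C2 = 1.
Row 3 now contains 3, leaving R3C1 = 2.
1 is placed in column 2; hence R4C2 = 3.
Column 1 now contains 2; hence R1C1 = 3.
Column 2 already has 3, so R1C2 = 2.
3 is placed in row 4, so R4C1 = 1.
Filled in: 3 2 4 1 / 4 1 3 2 / 2 4 1 3 / 1 3 2 4.

3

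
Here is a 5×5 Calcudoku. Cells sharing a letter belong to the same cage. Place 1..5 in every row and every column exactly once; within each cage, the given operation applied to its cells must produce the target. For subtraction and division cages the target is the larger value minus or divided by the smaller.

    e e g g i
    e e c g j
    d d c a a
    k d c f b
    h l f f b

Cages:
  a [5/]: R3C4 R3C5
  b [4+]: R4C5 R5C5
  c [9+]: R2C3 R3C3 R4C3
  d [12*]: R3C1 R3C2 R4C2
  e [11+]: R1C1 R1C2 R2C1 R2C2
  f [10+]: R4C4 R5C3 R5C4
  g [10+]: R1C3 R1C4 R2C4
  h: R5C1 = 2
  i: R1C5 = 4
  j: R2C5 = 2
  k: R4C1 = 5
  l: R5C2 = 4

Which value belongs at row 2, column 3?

I is a freebie, which forces R1C5 = 4.
J is a freebie, so R2C5 = 2.
Cage k is a single given cell, which forces R4C1 = 5.
Cage h is a single given cell; hence R5C1 = 2.
Cage l is a single given cell, so R5C2 = 4.
The 3 cells of cage d must have product 12; hence R3C1 = 4.
Cage e needs sum 11, leaving R1C2 = 2.
Cage e has sum 11, so R2C2 = 5.
Cage g has sum 10, which forces R2C4 = 4.
4 is placed in column 4; hence R4C4 = 2.
The only place for 3 in row 1 is R1C1.
3 is placed in column 1, so R2C1 = 1.
Row 2 already has 1, leaving R2C3 = 3.
Column 3 already has 3, which forces R5C3 = 5.
Row 5 now contains 5, which forces R5C4 = 3.
3 is placed in row 5, which forces R5C5 = 1.
Column 3 already has 5, so R1C3 = 1.
Cage g has sum 10, which forces R1C4 = 5.
Column 3 already has 5, so R3C3 = 2.
The two cells of cage a must have quotient 5, leaving R3C4 = 1.
1 is placed in column 5, which forces R3C5 = 5.
Cage c needs sum 9; hence R4C3 = 4.
1 is placed in column 5, leaving R4C5 = 3.
Row 3 already has 1, which forces R3C2 = 3.
3 is placed in row 4, so R4C2 = 1.
Filled in: 3 2 1 5 4 / 1 5 3 4 2 / 4 3 2 1 5 / 5 1 4 2 3 / 2 4 5 3 1.

3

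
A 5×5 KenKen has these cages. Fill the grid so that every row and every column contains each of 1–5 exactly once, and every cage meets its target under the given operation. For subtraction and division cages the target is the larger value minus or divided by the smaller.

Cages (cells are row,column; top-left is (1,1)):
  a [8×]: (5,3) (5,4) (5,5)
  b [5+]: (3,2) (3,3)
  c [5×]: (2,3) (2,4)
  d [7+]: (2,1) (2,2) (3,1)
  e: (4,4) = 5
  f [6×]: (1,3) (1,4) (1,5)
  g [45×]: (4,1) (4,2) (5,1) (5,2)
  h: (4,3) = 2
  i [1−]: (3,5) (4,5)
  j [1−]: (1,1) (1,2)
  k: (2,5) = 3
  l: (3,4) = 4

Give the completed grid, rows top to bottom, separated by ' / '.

4 5 1 3 2 / 2 4 5 1 3 / 1 2 3 4 5 / 3 1 2 5 4 / 5 3 4 2 1

Cage k is a single given cell, which forces (2,5) = 3.
Cage l is a single given cell, so (3,4) = 4.
Cage h is given, leaving (4,3) = 2.
Cage e is a single given cell, so (4,4) = 5.
Cage c's pair has product 5, which forces (2,3) = 5.
5 is placed in column 4, leaving (2,4) = 1.
The two cells of cage b must have sum 5, leaving (3,2) = 2.
Cage b's pair has sum 5, leaving (3,3) = 3.
Row 3 already has 2, so (3,5) = 5.
1 is placed in column 4, leaving (5,4) = 2.
3 is placed in column 3, leaving (1,3) = 1.
Column 4 now contains 2; hence (1,4) = 3.
The 3 cells of cage f must have product 6, leaving (1,5) = 2.
Cage d has sum 7, leaving (2,1) = 2.
2 is placed in column 2; hence (2,2) = 4.
Row 3 already has 2, which forces (3,1) = 1.
Column 1 now contains 1, leaving (4,1) = 3.
3 is placed in row 4; hence (4,2) = 1.
Cage i's pair has difference 1, leaving (4,5) = 4.
Column 1 now contains 3; hence (5,1) = 5.
Row 5 now contains 5, leaving (5,2) = 3.
Column 3 now contains 1, leaving (5,3) = 4.
4 is placed in column 5, so (5,5) = 1.
5 is placed in column 1; hence (1,1) = 4.
Column 2 already has 4; hence (1,2) = 5.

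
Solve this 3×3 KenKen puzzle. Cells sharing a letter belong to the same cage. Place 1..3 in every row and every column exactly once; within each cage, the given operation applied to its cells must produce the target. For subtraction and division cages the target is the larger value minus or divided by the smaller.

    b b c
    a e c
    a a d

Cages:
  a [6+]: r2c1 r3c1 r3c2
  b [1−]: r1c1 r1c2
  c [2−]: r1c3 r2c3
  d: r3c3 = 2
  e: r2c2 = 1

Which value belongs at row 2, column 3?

Cage e is given, which forces r2c2 = 1.
Row 2 now contains 1, which forces r2c3 = 3.
D is a freebie; hence r3c3 = 2.
Column 3 already has 3; hence r1c3 = 1.
Row 2 now contains 3, so r2c1 = 2.
Cage a has sum 6, which forces r3c1 = 1.
2 is placed in row 3, which forces r3c2 = 3.
2 is placed in column 1, which forces r1c1 = 3.
Column 2 already has 3; hence r1c2 = 2.
Filled in: 3 2 1 / 2 1 3 / 1 3 2.

3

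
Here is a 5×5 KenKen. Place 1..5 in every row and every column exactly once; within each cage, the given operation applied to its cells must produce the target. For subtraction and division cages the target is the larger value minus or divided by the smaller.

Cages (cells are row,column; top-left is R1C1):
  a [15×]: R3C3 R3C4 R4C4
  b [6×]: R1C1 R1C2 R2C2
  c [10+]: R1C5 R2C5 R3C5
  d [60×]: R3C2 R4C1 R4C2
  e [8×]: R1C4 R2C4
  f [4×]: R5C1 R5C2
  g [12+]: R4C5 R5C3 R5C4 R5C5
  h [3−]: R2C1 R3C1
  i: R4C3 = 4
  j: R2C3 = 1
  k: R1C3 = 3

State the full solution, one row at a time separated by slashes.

Cage k is given, leaving R1C3 = 3.
Cage j is a single given cell, so R2C3 = 1.
Column 3 now contains 1, so R3C3 = 5.
Cage i is a single given cell, so R4C3 = 4.
Column 3 now contains 4, leaving R5C3 = 2.
Cage b has product 6; hence R2C2 = 3.
Cage d needs product 60, which forces R3C2 = 4.
3 is placed in column 2; hence R4C2 = 5.
Column 2 already has 4, so R5C2 = 1.
Cage b has product 6, so R1C1 = 1.
Column 2 already has 1; hence R1C2 = 2.
Row 1 now contains 2, leaving R1C4 = 4.
4 is placed in row 1, which forces R1C5 = 5.
Column 4 now contains 4; hence R2C4 = 2.
Row 2 now contains 2, so R2C5 = 4.
Column 1 now contains 1, which forces R3C1 = 2.
Row 4 already has 5, so R4C1 = 3.
Row 4 already has 3, leaving R4C4 = 1.
1 is placed in row 4; hence R4C5 = 2.
1 is placed in row 5, so R5C1 = 4.
4 is placed in column 5, leaving R5C5 = 3.
Row 2 now contains 4, so R2C1 = 5.
Column 4 already has 1, so R3C4 = 3.
Column 5 already has 3; hence R3C5 = 1.
Row 5 already has 3; hence R5C4 = 5.

1 2 3 4 5 / 5 3 1 2 4 / 2 4 5 3 1 / 3 5 4 1 2 / 4 1 2 5 3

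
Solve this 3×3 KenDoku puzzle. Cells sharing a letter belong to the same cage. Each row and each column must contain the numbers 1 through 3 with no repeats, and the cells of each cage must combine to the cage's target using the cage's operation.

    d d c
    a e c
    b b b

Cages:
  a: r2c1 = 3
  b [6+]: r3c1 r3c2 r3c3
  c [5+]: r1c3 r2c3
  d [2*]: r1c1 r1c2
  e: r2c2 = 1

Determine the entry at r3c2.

Cage a is given, which forces r2c1 = 3.
Cage e is a single given cell; hence r2c2 = 1.
Row 2 already has 3, so r2c3 = 2.
The two cells of cage d must have product 2; hence r1c1 = 1.
Column 2 now contains 1; hence r1c2 = 2.
Column 3 already has 2; hence r1c3 = 3.
1 is placed in column 1, so r3c1 = 2.
Column 2 now contains 2, leaving r3c2 = 3.
Column 3 already has 3, which forces r3c3 = 1.
Filled in: 1 2 3 / 3 1 2 / 2 3 1.

3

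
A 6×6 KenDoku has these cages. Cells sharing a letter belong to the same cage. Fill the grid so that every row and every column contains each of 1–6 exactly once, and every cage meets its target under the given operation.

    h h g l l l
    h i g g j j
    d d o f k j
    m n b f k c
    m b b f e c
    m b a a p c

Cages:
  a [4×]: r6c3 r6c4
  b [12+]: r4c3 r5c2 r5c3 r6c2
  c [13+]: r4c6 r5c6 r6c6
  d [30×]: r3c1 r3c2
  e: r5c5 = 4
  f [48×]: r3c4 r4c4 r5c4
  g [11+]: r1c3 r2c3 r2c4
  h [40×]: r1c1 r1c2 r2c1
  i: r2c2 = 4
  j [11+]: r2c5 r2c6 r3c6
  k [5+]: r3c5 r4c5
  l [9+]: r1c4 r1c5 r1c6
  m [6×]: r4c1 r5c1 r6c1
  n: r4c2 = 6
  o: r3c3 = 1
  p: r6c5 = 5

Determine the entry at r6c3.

4

Cage i is a single given cell; hence r2c2 = 4.
Cage o is a single given cell, leaving r3c3 = 1.
Cage n is given, leaving r4c2 = 6.
E is a freebie, which forces r5c5 = 4.
Column 3 now contains 1, which forces r6c3 = 4.
Row 6 already has 4, leaving r6c4 = 1.
Cage p is given; hence r6c5 = 5.
Cage h has product 40, so r1c1 = 4.
Cage d's pair has product 30, so r3c1 = 6.
6 is placed in column 2, which forces r3c2 = 5.
5 is placed in column 2, leaving r1c2 = 2.
Cage h has product 40, leaving r2c1 = 5.
Cage f has product 48, which forces r5c4 = 6.
Column 2 already has 2, which forces r6c2 = 3.
Column 2 already has 3; hence r5c2 = 1.
Row 6 now contains 3, so r6c1 = 2.
Cage c has sum 13, so r6c6 = 6.
The 3 cells of cage j must have sum 11, leaving r2c5 = 6.
The 3 cells of cage m must have product 6, so r4c1 = 1.
Row 5 now contains 1, which forces r5c1 = 3.
3 is placed in row 5, which forces r5c3 = 5.
Row 5 already has 5, leaving r5c6 = 2.
Cage g needs sum 11; hence r1c3 = 6.
The 3 cells of cage j must have sum 11, which forces r2c6 = 1.
The 3 cells of cage j must have sum 11, so r3c6 = 4.
Column 3 already has 5; hence r4c3 = 3.
Row 4 already has 3, which forces r4c5 = 2.
Cage c has sum 13; hence r4c6 = 5.
Cage l needs sum 9, leaving r1c4 = 5.
The 3 cells of cage l must have sum 9; hence r1c5 = 1.
Column 6 already has 5, so r1c6 = 3.
3 is placed in column 3, leaving r2c3 = 2.
Cage g has sum 11, so r2c4 = 3.
4 is placed in row 3, so r3c4 = 2.
Column 5 now contains 2, which forces r3c5 = 3.
2 is placed in row 4, which forces r4c4 = 4.
Completed grid: 4 2 6 5 1 3 / 5 4 2 3 6 1 / 6 5 1 2 3 4 / 1 6 3 4 2 5 / 3 1 5 6 4 2 / 2 3 4 1 5 6.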